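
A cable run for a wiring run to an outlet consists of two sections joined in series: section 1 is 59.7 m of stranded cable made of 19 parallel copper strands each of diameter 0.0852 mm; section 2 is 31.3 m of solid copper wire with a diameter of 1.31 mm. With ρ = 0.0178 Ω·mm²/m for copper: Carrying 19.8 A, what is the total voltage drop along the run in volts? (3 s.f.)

ρ = 0.0178 Ω·mm²/m = 1.78×10^-8 Ω·m
Section 1: A_strand = π(4.2600e-05)² = 5.701e-09 m²; R₁ = ρL/(N·A_s) = (1.78×10^-8)(59.7)/(19×5.701e-09) = 9.81 Ω
Section 2: A = π(d/2)² = π(6.5500e-04 m)² = 1.348e-06 m²
R₂ = (1.78×10^-8)(31.3)/(1.348e-06) = 0.4134 Ω
R = R₁ + R₂ = 10.22 Ω
V = IR = 19.8 × 10.22 = 202 V

202 V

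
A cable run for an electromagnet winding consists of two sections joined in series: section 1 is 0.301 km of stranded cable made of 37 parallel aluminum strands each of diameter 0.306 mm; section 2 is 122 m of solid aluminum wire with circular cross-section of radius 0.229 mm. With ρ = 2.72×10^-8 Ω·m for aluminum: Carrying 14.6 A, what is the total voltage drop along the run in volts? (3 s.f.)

338 V

Section 1: A_strand = π(1.5300e-04)² = 7.354e-08 m²; R₁ = ρL/(N·A_s) = (2.72×10^-8)(301)/(37×7.354e-08) = 3.009 Ω
Section 2: A = πr² = π(2.2900e-04 m)² = 1.647e-07 m²
R₂ = (2.72×10^-8)(122)/(1.647e-07) = 20.14 Ω
R = R₁ + R₂ = 23.15 Ω
V = IR = 14.6 × 23.15 = 338 V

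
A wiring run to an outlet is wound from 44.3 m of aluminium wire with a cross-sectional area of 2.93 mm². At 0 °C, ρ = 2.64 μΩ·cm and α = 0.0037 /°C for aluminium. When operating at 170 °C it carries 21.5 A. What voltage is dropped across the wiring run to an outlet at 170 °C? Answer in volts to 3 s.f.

14.0 V

ρ = 2.64 μΩ·cm = 2.64×10^-8 Ω·m
A = 2.93 mm² = 2.930e-06 m²
R₍0₎ = ρL/A = (2.64×10^-8)(44.3)/(2.930e-06) = 0.3992 Ω
R₍170₎ = R₍0₎(1 + αΔT) = 0.3992 × (1 + 0.0037×170) = 0.6502 Ω
V = IR = 21.5 × 0.6502 = 14.0 V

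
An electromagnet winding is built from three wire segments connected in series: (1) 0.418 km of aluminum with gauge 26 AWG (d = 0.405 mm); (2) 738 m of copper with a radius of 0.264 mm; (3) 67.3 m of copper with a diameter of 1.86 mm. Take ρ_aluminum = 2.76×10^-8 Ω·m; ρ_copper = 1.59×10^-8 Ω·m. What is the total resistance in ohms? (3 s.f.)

Seg 1: A = π(0.405/2 mm)² = π(2.0250e-04 m)² = 1.288e-07 m²
R_1 = (2.76×10^-8)(418)/(1.288e-07) = 89.55 Ω
Seg 2: A = πr² = π(2.6400e-04 m)² = 2.190e-07 m²
R_2 = (1.59×10^-8)(738)/(2.190e-07) = 53.59 Ω
Seg 3: A = π(d/2)² = π(9.3000e-04 m)² = 2.717e-06 m²
R_3 = (1.59×10^-8)(67.3)/(2.717e-06) = 0.3938 Ω
R_total = R_1 + R_2 + R_3 = 144 Ω

144 Ω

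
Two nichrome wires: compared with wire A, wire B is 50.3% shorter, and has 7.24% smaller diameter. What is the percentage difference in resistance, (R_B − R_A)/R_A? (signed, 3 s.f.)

R ∝ L/d², so R_B/R_A = (1 − 50.3/100) × (1 − 7.24/100)⁻²
= 0.497 × 1.162 = 0.5776
(R_B − R_A)/R_A = 0.5776 − 1 = -42.2%

-42.2%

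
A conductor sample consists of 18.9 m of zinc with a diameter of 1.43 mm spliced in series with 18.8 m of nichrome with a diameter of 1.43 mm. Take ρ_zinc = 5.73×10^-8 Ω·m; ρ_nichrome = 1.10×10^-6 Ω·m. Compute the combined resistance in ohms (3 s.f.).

Segment 1: A = π(d/2)² = π(7.1500e-04 m)² = 1.606e-06 m²
R₁ = ρL/A = (5.73×10^-8)(18.9)/(1.606e-06) = 0.6743 Ω
R₂ = (1.10×10^-6)(18.8)/(1.606e-06) = 12.88 Ω
R = R₁ + R₂ = 13.6 Ω

13.6 Ω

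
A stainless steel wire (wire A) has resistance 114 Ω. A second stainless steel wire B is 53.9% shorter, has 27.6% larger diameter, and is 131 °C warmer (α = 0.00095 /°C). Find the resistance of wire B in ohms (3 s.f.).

R ∝ ρL/d² with ρ ∝ (1+αΔT), so R_B/R_A = (1 − 53.9/100) × (1 + 27.6/100)⁻² × (1 + 0.00095×131)
= 0.461 × 0.6142 × 1.124 = 0.3184
R_B = 0.3184 × 114 = 36.3 Ω

36.3 Ω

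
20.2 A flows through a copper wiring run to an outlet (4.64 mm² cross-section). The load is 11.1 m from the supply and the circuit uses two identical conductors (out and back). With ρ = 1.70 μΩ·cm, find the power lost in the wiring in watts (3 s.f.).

33.2 W

ρ = 1.70 μΩ·cm = 1.70×10^-8 Ω·m
A = 4.64 mm² = 4.640e-06 m²
Total conductor length (both ways) L = 2 × 11.1 = 22.2 m
R = ρL/A = (1.70×10^-8)(22.2)/(4.640e-06) = 0.08134 Ω
P = I²R = (20.2)² × 0.08134 = 33.2 W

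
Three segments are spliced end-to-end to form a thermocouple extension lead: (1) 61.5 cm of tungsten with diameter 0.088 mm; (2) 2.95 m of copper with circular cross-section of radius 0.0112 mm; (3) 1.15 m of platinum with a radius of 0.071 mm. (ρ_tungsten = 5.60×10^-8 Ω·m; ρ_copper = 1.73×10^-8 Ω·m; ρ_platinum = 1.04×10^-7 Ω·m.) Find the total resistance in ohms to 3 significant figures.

143 Ω

Seg 1: A = π(d/2)² = π(4.4000e-05 m)² = 6.082e-09 m²
R_1 = (5.60×10^-8)(0.615)/(6.082e-09) = 5.662 Ω
Seg 2: A = πr² = π(1.1200e-05 m)² = 3.941e-10 m²
R_2 = (1.73×10^-8)(2.95)/(3.941e-10) = 129.5 Ω
Seg 3: A = πr² = π(7.1000e-05 m)² = 1.584e-08 m²
R_3 = (1.04×10^-7)(1.15)/(1.584e-08) = 7.552 Ω
R_total = R_1 + R_2 + R_3 = 143 Ω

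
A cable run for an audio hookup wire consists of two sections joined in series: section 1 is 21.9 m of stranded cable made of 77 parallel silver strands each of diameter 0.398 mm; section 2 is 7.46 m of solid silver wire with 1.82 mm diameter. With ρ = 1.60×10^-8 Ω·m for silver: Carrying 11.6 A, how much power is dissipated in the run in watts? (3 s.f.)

11.1 W

Section 1: A_strand = π(1.9900e-04)² = 1.244e-07 m²; R₁ = ρL/(N·A_s) = (1.60×10^-8)(21.9)/(77×1.244e-07) = 0.03658 Ω
Section 2: A = π(d/2)² = π(9.1000e-04 m)² = 2.602e-06 m²
R₂ = (1.60×10^-8)(7.46)/(2.602e-06) = 0.04588 Ω
R = R₁ + R₂ = 0.08246 Ω
P = I²R = (11.6)² × 0.08246 = 11.1 W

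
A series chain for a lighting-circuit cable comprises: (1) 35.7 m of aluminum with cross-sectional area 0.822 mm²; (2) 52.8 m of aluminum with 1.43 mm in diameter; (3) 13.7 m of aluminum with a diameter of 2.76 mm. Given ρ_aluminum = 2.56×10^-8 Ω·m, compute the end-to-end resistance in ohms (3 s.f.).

2.01 Ω

Seg 1: A = 0.822 mm² = 8.220e-07 m²
R_1 = (2.56×10^-8)(35.7)/(8.220e-07) = 1.112 Ω
Seg 2: A = π(d/2)² = π(7.1500e-04 m)² = 1.606e-06 m²
R_2 = (2.56×10^-8)(52.8)/(1.606e-06) = 0.8416 Ω
Seg 3: A = π(d/2)² = π(1.3800e-03 m)² = 5.983e-06 m²
R_3 = (2.56×10^-8)(13.7)/(5.983e-06) = 0.05862 Ω
R_total = R_1 + R_2 + R_3 = 2.01 Ω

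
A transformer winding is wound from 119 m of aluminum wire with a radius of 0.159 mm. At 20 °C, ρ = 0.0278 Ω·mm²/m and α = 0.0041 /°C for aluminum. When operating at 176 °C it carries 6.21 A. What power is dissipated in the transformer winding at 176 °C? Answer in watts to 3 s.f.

2630 W

ρ = 0.0278 Ω·mm²/m = 2.78×10^-8 Ω·m
A = πr² = π(1.5900e-04 m)² = 7.942e-08 m²
R₍20₎ = ρL/A = (2.78×10^-8)(119)/(7.942e-08) = 41.65 Ω
R₍176₎ = R₍20₎(1 + αΔT) = 41.65 × (1 + 0.0041×156) = 68.29 Ω
P = I²R = (6.21)² × 68.29 = 2630 W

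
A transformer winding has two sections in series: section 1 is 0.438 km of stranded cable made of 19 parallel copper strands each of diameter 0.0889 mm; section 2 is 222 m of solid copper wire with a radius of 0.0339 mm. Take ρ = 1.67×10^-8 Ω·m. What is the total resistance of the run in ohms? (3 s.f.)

Section 1: A_strand = π(4.4450e-05)² = 6.207e-09 m²; R₁ = ρL/(N·A_s) = (1.67×10^-8)(438)/(19×6.207e-09) = 62.02 Ω
Section 2: A = πr² = π(3.3900e-05 m)² = 3.610e-09 m²
R₂ = (1.67×10^-8)(222)/(3.610e-09) = 1027 Ω
R = R₁ + R₂ = 1090 Ω

1090 Ω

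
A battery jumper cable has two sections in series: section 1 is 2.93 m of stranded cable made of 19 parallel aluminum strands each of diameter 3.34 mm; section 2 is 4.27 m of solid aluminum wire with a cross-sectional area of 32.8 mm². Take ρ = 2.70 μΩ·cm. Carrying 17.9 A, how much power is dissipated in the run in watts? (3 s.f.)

1.28 W

ρ = 2.70 μΩ·cm = 2.70×10^-8 Ω·m
Section 1: A_strand = π(1.6700e-03)² = 8.762e-06 m²; R₁ = ρL/(N·A_s) = (2.70×10^-8)(2.93)/(19×8.762e-06) = 4.752×10^-4 Ω
Section 2: A = 32.8 mm² = 3.280e-05 m²
R₂ = (2.70×10^-8)(4.27)/(3.280e-05) = 0.003515 Ω
R = R₁ + R₂ = 0.00399 Ω
P = I²R = (17.9)² × 0.00399 = 1.28 W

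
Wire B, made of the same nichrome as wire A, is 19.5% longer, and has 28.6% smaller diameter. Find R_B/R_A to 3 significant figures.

R ∝ L/d², so R_B/R_A = (1 + 19.5/100) × (1 − 28.6/100)⁻²
= 1.195 × 1.962 = 2.34

2.34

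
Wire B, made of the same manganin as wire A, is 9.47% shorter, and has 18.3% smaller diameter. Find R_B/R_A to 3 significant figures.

1.36

R ∝ L/d², so R_B/R_A = (1 − 9.47/100) × (1 − 18.3/100)⁻²
= 0.9053 × 1.498 = 1.36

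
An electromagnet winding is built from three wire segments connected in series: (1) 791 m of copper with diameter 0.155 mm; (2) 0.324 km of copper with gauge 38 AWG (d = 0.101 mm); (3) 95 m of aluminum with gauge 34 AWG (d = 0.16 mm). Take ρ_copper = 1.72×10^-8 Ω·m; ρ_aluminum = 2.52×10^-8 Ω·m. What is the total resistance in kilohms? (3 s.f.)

1.54 kΩ

Seg 1: A = π(d/2)² = π(7.7500e-05 m)² = 1.887e-08 m²
R_1 = (1.72×10^-8)(791)/(1.887e-08) = 721 Ω
Seg 2: A = π(0.101/2 mm)² = π(5.0500e-05 m)² = 8.012e-09 m²
R_2 = (1.72×10^-8)(324)/(8.012e-09) = 695.6 Ω
Seg 3: A = π(0.16/2 mm)² = π(8.0000e-05 m)² = 2.011e-08 m²
R_3 = (2.52×10^-8)(95)/(2.011e-08) = 119.1 Ω
R_total = R_1 + R_2 + R_3 = 1.54 kΩ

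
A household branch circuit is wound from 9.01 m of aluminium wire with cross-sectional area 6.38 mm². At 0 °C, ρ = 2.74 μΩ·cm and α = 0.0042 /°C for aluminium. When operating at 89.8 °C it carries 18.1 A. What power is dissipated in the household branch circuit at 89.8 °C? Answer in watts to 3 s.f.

ρ = 2.74 μΩ·cm = 2.74×10^-8 Ω·m
A = 6.38 mm² = 6.380e-06 m²
R₍0₎ = ρL/A = (2.74×10^-8)(9.01)/(6.380e-06) = 0.03869 Ω
R₍89.8₎ = R₍0₎(1 + αΔT) = 0.03869 × (1 + 0.0042×89.8) = 0.05329 Ω
P = I²R = (18.1)² × 0.05329 = 17.5 W

17.5 W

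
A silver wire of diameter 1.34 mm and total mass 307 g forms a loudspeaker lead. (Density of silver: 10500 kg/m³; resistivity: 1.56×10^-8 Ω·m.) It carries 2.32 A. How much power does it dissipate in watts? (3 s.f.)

A = π(d/2)² = π(6.7000e-04 m)² = 1.4103e-06 m²
L = m/(density·A) = 0.307/(10500×1.4103e-06) = 20.73 m
R = ρL/A = (1.56×10^-8)(20.73)/(1.4103e-06) = 0.2293 Ω
P = I²R = (2.32)² × 0.2293 = 1.23 W

1.23 W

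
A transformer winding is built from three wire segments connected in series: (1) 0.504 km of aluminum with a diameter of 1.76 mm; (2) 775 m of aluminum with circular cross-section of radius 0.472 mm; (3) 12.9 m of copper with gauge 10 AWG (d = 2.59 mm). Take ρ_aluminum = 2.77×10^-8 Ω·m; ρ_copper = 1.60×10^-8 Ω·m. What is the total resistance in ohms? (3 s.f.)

36.5 Ω

Seg 1: A = π(d/2)² = π(8.8000e-04 m)² = 2.433e-06 m²
R_1 = (2.77×10^-8)(504)/(2.433e-06) = 5.738 Ω
Seg 2: A = πr² = π(4.7200e-04 m)² = 6.999e-07 m²
R_2 = (2.77×10^-8)(775)/(6.999e-07) = 30.67 Ω
Seg 3: A = π(2.59/2 mm)² = π(1.2950e-03 m)² = 5.269e-06 m²
R_3 = (1.60×10^-8)(12.9)/(5.269e-06) = 0.03918 Ω
R_total = R_1 + R_2 + R_3 = 36.5 Ω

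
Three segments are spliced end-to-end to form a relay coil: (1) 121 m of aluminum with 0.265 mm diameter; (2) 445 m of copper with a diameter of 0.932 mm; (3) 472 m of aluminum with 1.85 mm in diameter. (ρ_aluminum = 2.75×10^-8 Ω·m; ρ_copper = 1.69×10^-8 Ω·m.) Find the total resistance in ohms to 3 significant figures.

76.2 Ω

Seg 1: A = π(d/2)² = π(1.3250e-04 m)² = 5.515e-08 m²
R_1 = (2.75×10^-8)(121)/(5.515e-08) = 60.33 Ω
Seg 2: A = π(d/2)² = π(4.6600e-04 m)² = 6.822e-07 m²
R_2 = (1.69×10^-8)(445)/(6.822e-07) = 11.02 Ω
Seg 3: A = π(d/2)² = π(9.2500e-04 m)² = 2.688e-06 m²
R_3 = (2.75×10^-8)(472)/(2.688e-06) = 4.829 Ω
R_total = R_1 + R_2 + R_3 = 76.2 Ω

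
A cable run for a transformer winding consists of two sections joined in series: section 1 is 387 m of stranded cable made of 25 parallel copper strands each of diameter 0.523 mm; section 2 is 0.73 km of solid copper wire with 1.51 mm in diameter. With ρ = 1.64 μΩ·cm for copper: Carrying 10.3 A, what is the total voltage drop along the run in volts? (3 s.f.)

81.0 V

ρ = 1.64 μΩ·cm = 1.64×10^-8 Ω·m
Section 1: A_strand = π(2.6150e-04)² = 2.148e-07 m²; R₁ = ρL/(N·A_s) = (1.64×10^-8)(387)/(25×2.148e-07) = 1.182 Ω
Section 2: A = π(d/2)² = π(7.5500e-04 m)² = 1.791e-06 m²
R₂ = (1.64×10^-8)(730)/(1.791e-06) = 6.685 Ω
R = R₁ + R₂ = 7.867 Ω
V = IR = 10.3 × 7.867 = 81.0 V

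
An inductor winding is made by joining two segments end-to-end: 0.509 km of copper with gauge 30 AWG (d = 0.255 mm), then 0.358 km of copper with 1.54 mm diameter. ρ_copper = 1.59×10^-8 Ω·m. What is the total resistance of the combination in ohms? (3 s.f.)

Segment 1: A = π(0.255/2 mm)² = π(1.2750e-04 m)² = 5.107e-08 m²
R₁ = ρL/A = (1.59×10^-8)(509)/(5.107e-08) = 158.5 Ω
Segment 2: A = π(d/2)² = π(7.7000e-04 m)² = 1.863e-06 m²
R₂ = (1.59×10^-8)(358)/(1.863e-06) = 3.056 Ω
R = R₁ + R₂ = 162 Ω

162 Ω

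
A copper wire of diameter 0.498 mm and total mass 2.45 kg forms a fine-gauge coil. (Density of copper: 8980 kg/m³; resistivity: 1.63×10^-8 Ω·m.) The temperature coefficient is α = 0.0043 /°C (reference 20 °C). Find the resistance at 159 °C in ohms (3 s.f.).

187 Ω

A = π(d/2)² = π(2.4900e-04 m)² = 1.9478e-07 m²
L = m/(density·A) = 2.45/(8980×1.9478e-07) = 1401 m
R = ρL/A = (1.63×10^-8)(1401)/(1.9478e-07) = 117.2 Ω
R(159 °C) = 117.2 × (1 + 0.0043×139) = 187 Ω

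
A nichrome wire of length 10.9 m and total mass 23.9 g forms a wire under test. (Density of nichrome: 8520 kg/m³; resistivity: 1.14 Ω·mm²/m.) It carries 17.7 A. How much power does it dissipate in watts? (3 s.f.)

15100 W

ρ = 1.14 Ω·mm²/m = 1.14×10^-6 Ω·m
A = m/(density·L) = 0.0239/(8520×10.9) = 2.5735e-07 m²
R = ρL/A = (1.14×10^-6)(10.9)/(2.5735e-07) = 48.28 Ω
P = I²R = (17.7)² × 48.28 = 15100 W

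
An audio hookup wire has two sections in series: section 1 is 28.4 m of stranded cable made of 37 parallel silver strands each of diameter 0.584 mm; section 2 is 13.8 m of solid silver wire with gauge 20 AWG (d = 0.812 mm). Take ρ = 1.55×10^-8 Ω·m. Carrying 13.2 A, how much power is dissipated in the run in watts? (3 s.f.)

Section 1: A_strand = π(2.9200e-04)² = 2.679e-07 m²; R₁ = ρL/(N·A_s) = (1.55×10^-8)(28.4)/(37×2.679e-07) = 0.04442 Ω
Section 2: A = π(0.812/2 mm)² = π(4.0600e-04 m)² = 5.178e-07 m²
R₂ = (1.55×10^-8)(13.8)/(5.178e-07) = 0.4131 Ω
R = R₁ + R₂ = 0.4575 Ω
P = I²R = (13.2)² × 0.4575 = 79.7 W

79.7 W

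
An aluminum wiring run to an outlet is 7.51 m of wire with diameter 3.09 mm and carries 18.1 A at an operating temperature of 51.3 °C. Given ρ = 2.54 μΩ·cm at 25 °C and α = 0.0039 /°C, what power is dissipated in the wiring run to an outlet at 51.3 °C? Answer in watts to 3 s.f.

ρ = 2.54 μΩ·cm = 2.54×10^-8 Ω·m
A = π(d/2)² = π(1.5450e-03 m)² = 7.499e-06 m²
R₍25₎ = ρL/A = (2.54×10^-8)(7.51)/(7.499e-06) = 0.02544 Ω
R₍51.3₎ = R₍25₎(1 + αΔT) = 0.02544 × (1 + 0.0039×26.3) = 0.02805 Ω
P = I²R = (18.1)² × 0.02805 = 9.19 W

9.19 W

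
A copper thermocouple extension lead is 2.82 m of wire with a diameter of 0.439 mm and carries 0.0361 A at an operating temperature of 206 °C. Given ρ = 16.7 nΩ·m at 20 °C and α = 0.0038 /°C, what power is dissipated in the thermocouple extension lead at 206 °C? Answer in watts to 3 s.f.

6.92×10^-4 W

ρ = 16.7 nΩ·m = 1.67×10^-8 Ω·m
A = π(d/2)² = π(2.1950e-04 m)² = 1.514e-07 m²
R₍20₎ = ρL/A = (1.67×10^-8)(2.82)/(1.514e-07) = 0.3111 Ω
R₍206₎ = R₍20₎(1 + αΔT) = 0.3111 × (1 + 0.0038×186) = 0.531 Ω
P = I²R = (0.0361)² × 0.531 = 6.92×10^-4 W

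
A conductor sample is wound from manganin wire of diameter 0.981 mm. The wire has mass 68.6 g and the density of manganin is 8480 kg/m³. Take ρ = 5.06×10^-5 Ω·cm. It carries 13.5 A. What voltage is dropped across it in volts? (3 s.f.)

ρ = 5.06×10^-5 Ω·cm = 5.06×10^-7 Ω·m
A = π(d/2)² = π(4.9050e-04 m)² = 7.5584e-07 m²
L = m/(density·A) = 0.0686/(8480×7.5584e-07) = 10.7 m
R = ρL/A = (5.06×10^-7)(10.7)/(7.5584e-07) = 7.165 Ω
V = IR = 13.5 × 7.165 = 96.7 V

96.7 V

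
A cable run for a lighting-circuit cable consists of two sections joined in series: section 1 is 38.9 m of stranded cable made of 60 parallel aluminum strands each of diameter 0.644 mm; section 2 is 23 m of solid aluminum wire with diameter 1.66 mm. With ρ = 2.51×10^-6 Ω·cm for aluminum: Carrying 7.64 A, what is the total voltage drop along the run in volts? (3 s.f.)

2.42 V

ρ = 2.51×10^-6 Ω·cm = 2.51×10^-8 Ω·m
Section 1: A_strand = π(3.2200e-04)² = 3.257e-07 m²; R₁ = ρL/(N·A_s) = (2.51×10^-8)(38.9)/(60×3.257e-07) = 0.04996 Ω
Section 2: A = π(d/2)² = π(8.3000e-04 m)² = 2.164e-06 m²
R₂ = (2.51×10^-8)(23)/(2.164e-06) = 0.2667 Ω
R = R₁ + R₂ = 0.3167 Ω
V = IR = 7.64 × 0.3167 = 2.42 V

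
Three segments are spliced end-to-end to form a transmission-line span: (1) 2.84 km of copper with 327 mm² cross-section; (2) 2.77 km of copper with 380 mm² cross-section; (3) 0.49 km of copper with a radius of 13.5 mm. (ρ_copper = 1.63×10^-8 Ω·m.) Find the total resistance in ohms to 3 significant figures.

0.274 Ω

Seg 1: A = 327 mm² = 3.270e-04 m²
R_1 = (1.63×10^-8)(2840)/(3.270e-04) = 0.1416 Ω
Seg 2: A = 380 mm² = 3.800e-04 m²
R_2 = (1.63×10^-8)(2770)/(3.800e-04) = 0.1188 Ω
Seg 3: A = πr² = π(1.3500e-02 m)² = 5.726e-04 m²
R_3 = (1.63×10^-8)(490)/(5.726e-04) = 0.01395 Ω
R_total = R_1 + R_2 + R_3 = 0.274 Ω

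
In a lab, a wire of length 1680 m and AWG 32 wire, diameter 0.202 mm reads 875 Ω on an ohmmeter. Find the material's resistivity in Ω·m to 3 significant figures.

A = π(0.202/2 mm)² = π(1.0100e-04 m)² = 3.205e-08 m²
ρ = RA/L = (875)(3.205e-08)/(1680) = 1.67×10^-8 Ω·m

1.67×10^-8 Ω·m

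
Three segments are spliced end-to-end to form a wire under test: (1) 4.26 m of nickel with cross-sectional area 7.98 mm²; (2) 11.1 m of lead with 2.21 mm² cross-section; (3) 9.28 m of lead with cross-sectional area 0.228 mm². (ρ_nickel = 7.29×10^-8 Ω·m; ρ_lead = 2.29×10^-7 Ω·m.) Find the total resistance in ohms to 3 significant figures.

Seg 1: A = 7.98 mm² = 7.980e-06 m²
R_1 = (7.29×10^-8)(4.26)/(7.980e-06) = 0.03892 Ω
Seg 2: A = 2.21 mm² = 2.210e-06 m²
R_2 = (2.29×10^-7)(11.1)/(2.210e-06) = 1.15 Ω
Seg 3: A = 0.228 mm² = 2.280e-07 m²
R_3 = (2.29×10^-7)(9.28)/(2.280e-07) = 9.321 Ω
R_total = R_1 + R_2 + R_3 = 10.5 Ω

10.5 Ω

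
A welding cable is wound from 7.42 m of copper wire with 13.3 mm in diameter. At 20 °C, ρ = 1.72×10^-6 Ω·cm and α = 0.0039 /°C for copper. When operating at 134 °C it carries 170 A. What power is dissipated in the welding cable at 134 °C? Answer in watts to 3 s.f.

ρ = 1.72×10^-6 Ω·cm = 1.72×10^-8 Ω·m
A = π(d/2)² = π(6.6500e-03 m)² = 1.389e-04 m²
R₍20₎ = ρL/A = (1.72×10^-8)(7.42)/(1.389e-04) = 9.186×10^-4 Ω
R₍134₎ = R₍20₎(1 + αΔT) = 9.186×10^-4 × (1 + 0.0039×114) = 0.001327 Ω
P = I²R = (170)² × 0.001327 = 38.4 W

38.4 W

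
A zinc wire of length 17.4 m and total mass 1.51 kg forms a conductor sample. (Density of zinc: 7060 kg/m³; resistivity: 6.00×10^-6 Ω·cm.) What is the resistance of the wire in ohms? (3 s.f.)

0.0849 Ω

ρ = 6.00×10^-6 Ω·cm = 6.00×10^-8 Ω·m
A = m/(density·L) = 1.51/(7060×17.4) = 1.2292e-05 m²
R = ρL/A = (6.00×10^-8)(17.4)/(1.2292e-05) = 0.0849 Ω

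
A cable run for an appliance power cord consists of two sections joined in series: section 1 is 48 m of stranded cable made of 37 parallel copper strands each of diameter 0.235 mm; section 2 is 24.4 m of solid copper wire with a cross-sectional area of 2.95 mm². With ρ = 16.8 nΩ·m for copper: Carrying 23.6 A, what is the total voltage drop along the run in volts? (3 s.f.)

15.1 V

ρ = 16.8 nΩ·m = 1.68×10^-8 Ω·m
Section 1: A_strand = π(1.1750e-04)² = 4.337e-08 m²; R₁ = ρL/(N·A_s) = (1.68×10^-8)(48)/(37×4.337e-08) = 0.5025 Ω
Section 2: A = 2.95 mm² = 2.950e-06 m²
R₂ = (1.68×10^-8)(24.4)/(2.950e-06) = 0.139 Ω
R = R₁ + R₂ = 0.6414 Ω
V = IR = 23.6 × 0.6414 = 15.1 V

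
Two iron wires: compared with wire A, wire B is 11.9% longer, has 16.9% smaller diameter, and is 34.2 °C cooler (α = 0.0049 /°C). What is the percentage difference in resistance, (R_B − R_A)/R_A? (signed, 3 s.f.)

R ∝ ρL/d² with ρ ∝ (1+αΔT), so R_B/R_A = (1 + 11.9/100) × (1 − 16.9/100)⁻² × (1 − 0.0049×34.2)
= 1.119 × 1.448 × 0.8324 = 1.349
(R_B − R_A)/R_A = 1.349 − 1 = 34.9%

34.9%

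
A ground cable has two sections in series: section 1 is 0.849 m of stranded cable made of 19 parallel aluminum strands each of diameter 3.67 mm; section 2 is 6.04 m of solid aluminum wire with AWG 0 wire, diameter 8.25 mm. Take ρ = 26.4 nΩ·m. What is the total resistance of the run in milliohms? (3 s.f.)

3.09 mΩ

ρ = 26.4 nΩ·m = 2.64×10^-8 Ω·m
Section 1: A_strand = π(1.8350e-03)² = 1.058e-05 m²; R₁ = ρL/(N·A_s) = (2.64×10^-8)(0.849)/(19×1.058e-05) = 1.115×10^-4 Ω
Section 2: A = π(8.25/2 mm)² = π(4.1250e-03 m)² = 5.346e-05 m²
R₂ = (2.64×10^-8)(6.04)/(5.346e-05) = 0.002983 Ω
R = R₁ + R₂ = 3.09 mΩ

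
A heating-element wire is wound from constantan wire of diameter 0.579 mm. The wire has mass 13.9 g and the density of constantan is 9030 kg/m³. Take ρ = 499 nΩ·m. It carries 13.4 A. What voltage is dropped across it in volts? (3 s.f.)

148 V

ρ = 499 nΩ·m = 4.99×10^-7 Ω·m
A = π(d/2)² = π(2.8950e-04 m)² = 2.6330e-07 m²
L = m/(density·A) = 0.0139/(9030×2.6330e-07) = 5.846 m
R = ρL/A = (4.99×10^-7)(5.846)/(2.6330e-07) = 11.08 Ω
V = IR = 13.4 × 11.08 = 148 V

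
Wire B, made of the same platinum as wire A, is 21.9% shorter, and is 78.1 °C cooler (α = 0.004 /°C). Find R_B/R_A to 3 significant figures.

0.537

R ∝ ρL/d² with ρ ∝ (1+αΔT), so R_B/R_A = (1 − 21.9/100) × (1 − 0.004×78.1)
= 0.781 × 0.6876 = 0.537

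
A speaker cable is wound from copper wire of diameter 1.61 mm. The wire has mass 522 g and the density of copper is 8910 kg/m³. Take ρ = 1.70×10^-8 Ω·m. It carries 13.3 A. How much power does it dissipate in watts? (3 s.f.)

A = π(d/2)² = π(8.0500e-04 m)² = 2.0358e-06 m²
L = m/(density·A) = 0.522/(8910×2.0358e-06) = 28.78 m
R = ρL/A = (1.70×10^-8)(28.78)/(2.0358e-06) = 0.2403 Ω
P = I²R = (13.3)² × 0.2403 = 42.5 W

42.5 W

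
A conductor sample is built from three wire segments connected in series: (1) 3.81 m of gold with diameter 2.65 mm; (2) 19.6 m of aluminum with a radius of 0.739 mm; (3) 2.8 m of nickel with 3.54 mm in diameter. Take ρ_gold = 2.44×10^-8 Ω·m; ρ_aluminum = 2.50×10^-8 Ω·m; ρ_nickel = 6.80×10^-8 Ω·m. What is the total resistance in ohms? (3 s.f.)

Seg 1: A = π(d/2)² = π(1.3250e-03 m)² = 5.515e-06 m²
R_1 = (2.44×10^-8)(3.81)/(5.515e-06) = 0.01686 Ω
Seg 2: A = πr² = π(7.3900e-04 m)² = 1.716e-06 m²
R_2 = (2.50×10^-8)(19.6)/(1.716e-06) = 0.2856 Ω
Seg 3: A = π(d/2)² = π(1.7700e-03 m)² = 9.842e-06 m²
R_3 = (6.80×10^-8)(2.8)/(9.842e-06) = 0.01935 Ω
R_total = R_1 + R_2 + R_3 = 0.322 Ω

0.322 Ω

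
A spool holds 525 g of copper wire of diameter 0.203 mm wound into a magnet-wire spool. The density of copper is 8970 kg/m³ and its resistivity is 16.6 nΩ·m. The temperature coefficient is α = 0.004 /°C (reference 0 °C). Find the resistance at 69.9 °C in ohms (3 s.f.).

1190 Ω

ρ = 16.6 nΩ·m = 1.66×10^-8 Ω·m
A = π(d/2)² = π(1.0150e-04 m)² = 3.2365e-08 m²
L = m/(density·A) = 0.525/(8970×3.2365e-08) = 1808 m
R = ρL/A = (1.66×10^-8)(1808)/(3.2365e-08) = 927.5 Ω
R(69.9 °C) = 927.5 × (1 + 0.004×69.9) = 1190 Ω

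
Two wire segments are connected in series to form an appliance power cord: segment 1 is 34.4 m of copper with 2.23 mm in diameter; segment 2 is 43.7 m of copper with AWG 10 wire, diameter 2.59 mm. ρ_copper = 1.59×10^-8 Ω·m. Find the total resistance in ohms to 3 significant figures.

0.272 Ω

Segment 1: A = π(d/2)² = π(1.1150e-03 m)² = 3.906e-06 m²
R₁ = ρL/A = (1.59×10^-8)(34.4)/(3.906e-06) = 0.14 Ω
Segment 2: A = π(2.59/2 mm)² = π(1.2950e-03 m)² = 5.269e-06 m²
R₂ = (1.59×10^-8)(43.7)/(5.269e-06) = 0.1319 Ω
R = R₁ + R₂ = 0.272 Ω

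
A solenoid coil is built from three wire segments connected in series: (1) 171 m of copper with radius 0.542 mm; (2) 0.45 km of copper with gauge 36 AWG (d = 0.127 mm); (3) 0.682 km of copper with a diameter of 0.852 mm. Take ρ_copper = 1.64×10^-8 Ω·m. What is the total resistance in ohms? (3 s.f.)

Seg 1: A = πr² = π(5.4200e-04 m)² = 9.229e-07 m²
R_1 = (1.64×10^-8)(171)/(9.229e-07) = 3.039 Ω
Seg 2: A = π(0.127/2 mm)² = π(6.3500e-05 m)² = 1.267e-08 m²
R_2 = (1.64×10^-8)(450)/(1.267e-08) = 582.6 Ω
Seg 3: A = π(d/2)² = π(4.2600e-04 m)² = 5.701e-07 m²
R_3 = (1.64×10^-8)(682)/(5.701e-07) = 19.62 Ω
R_total = R_1 + R_2 + R_3 = 605 Ω

605 Ω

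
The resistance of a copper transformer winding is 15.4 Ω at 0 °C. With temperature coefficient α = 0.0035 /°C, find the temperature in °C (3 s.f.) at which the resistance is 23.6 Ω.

R = R₀(1 + α(T − T₀)) ⇒ T = T₀ + (R/R₀ − 1)/α
T = 0 + (23.6/15.4 − 1)/0.0035 = 0 + (0.5325)/0.0035 = 152 °C

152 °C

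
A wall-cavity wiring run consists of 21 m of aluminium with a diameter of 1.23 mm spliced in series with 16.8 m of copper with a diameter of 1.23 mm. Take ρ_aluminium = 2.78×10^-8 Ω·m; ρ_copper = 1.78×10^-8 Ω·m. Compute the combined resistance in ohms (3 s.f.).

0.743 Ω

Segment 1: A = π(d/2)² = π(6.1500e-04 m)² = 1.188e-06 m²
R₁ = ρL/A = (2.78×10^-8)(21)/(1.188e-06) = 0.4913 Ω
R₂ = (1.78×10^-8)(16.8)/(1.188e-06) = 0.2517 Ω
R = R₁ + R₂ = 0.743 Ω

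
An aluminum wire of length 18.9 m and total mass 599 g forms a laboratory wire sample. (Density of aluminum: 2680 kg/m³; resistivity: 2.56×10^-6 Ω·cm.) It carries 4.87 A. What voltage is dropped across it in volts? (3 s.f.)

0.199 V

ρ = 2.56×10^-6 Ω·cm = 2.56×10^-8 Ω·m
A = m/(density·L) = 0.599/(2680×18.9) = 1.1826e-05 m²
R = ρL/A = (2.56×10^-8)(18.9)/(1.1826e-05) = 0.04091 Ω
V = IR = 4.87 × 0.04091 = 0.199 V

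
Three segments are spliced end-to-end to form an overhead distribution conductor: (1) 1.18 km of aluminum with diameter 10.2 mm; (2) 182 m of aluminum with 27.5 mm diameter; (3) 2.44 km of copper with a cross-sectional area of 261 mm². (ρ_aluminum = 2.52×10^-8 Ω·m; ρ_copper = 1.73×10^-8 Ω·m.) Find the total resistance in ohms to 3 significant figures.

0.533 Ω

Seg 1: A = π(d/2)² = π(5.1000e-03 m)² = 8.171e-05 m²
R_1 = (2.52×10^-8)(1180)/(8.171e-05) = 0.3639 Ω
Seg 2: A = π(d/2)² = π(1.3750e-02 m)² = 5.940e-04 m²
R_2 = (2.52×10^-8)(182)/(5.940e-04) = 0.007722 Ω
Seg 3: A = 261 mm² = 2.610e-04 m²
R_3 = (1.73×10^-8)(2440)/(2.610e-04) = 0.1617 Ω
R_total = R_1 + R_2 + R_3 = 0.533 Ω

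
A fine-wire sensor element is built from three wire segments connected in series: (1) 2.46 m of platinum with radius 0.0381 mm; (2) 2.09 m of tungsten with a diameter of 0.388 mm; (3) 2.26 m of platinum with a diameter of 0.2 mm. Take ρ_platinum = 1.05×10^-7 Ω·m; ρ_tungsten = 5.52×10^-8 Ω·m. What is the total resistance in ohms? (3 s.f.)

65.2 Ω

Seg 1: A = πr² = π(3.8100e-05 m)² = 4.560e-09 m²
R_1 = (1.05×10^-7)(2.46)/(4.560e-09) = 56.64 Ω
Seg 2: A = π(d/2)² = π(1.9400e-04 m)² = 1.182e-07 m²
R_2 = (5.52×10^-8)(2.09)/(1.182e-07) = 0.9757 Ω
Seg 3: A = π(d/2)² = π(1.0000e-04 m)² = 3.142e-08 m²
R_3 = (1.05×10^-7)(2.26)/(3.142e-08) = 7.553 Ω
R_total = R_1 + R_2 + R_3 = 65.2 Ω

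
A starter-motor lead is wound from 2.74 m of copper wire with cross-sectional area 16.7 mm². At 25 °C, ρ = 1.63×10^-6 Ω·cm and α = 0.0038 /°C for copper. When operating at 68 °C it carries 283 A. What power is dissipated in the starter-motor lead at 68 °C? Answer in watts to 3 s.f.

ρ = 1.63×10^-6 Ω·cm = 1.63×10^-8 Ω·m
A = 16.7 mm² = 1.670e-05 m²
R₍25₎ = ρL/A = (1.63×10^-8)(2.74)/(1.670e-05) = 0.002674 Ω
R₍68₎ = R₍25₎(1 + αΔT) = 0.002674 × (1 + 0.0038×43) = 0.003111 Ω
P = I²R = (283)² × 0.003111 = 249 W

249 W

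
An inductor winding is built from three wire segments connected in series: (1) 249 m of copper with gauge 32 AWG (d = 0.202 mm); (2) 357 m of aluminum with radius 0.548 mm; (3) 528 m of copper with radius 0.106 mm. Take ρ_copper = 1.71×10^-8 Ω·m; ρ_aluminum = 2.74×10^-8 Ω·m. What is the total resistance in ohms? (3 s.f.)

Seg 1: A = π(0.202/2 mm)² = π(1.0100e-04 m)² = 3.205e-08 m²
R_1 = (1.71×10^-8)(249)/(3.205e-08) = 132.9 Ω
Seg 2: A = πr² = π(5.4800e-04 m)² = 9.434e-07 m²
R_2 = (2.74×10^-8)(357)/(9.434e-07) = 10.37 Ω
Seg 3: A = πr² = π(1.0600e-04 m)² = 3.530e-08 m²
R_3 = (1.71×10^-8)(528)/(3.530e-08) = 255.8 Ω
R_total = R_1 + R_2 + R_3 = 399 Ω

399 Ω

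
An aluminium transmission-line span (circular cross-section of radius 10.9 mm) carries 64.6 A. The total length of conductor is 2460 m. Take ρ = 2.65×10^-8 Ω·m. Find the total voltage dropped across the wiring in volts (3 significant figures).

A = πr² = π(1.0900e-02 m)² = 3.733e-04 m²
R = ρL/A = (2.65×10^-8)(2460)/(3.733e-04) = 0.1747 Ω
V = IR = 64.6 × 0.1747 = 11.3 V

11.3 V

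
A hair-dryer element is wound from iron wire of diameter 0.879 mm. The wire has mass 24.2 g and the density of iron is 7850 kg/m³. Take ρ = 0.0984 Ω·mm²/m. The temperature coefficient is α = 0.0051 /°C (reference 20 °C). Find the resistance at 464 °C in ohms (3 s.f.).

2.69 Ω

ρ = 0.0984 Ω·mm²/m = 9.84×10^-8 Ω·m
A = π(d/2)² = π(4.3950e-04 m)² = 6.0683e-07 m²
L = m/(density·A) = 0.0242/(7850×6.0683e-07) = 5.08 m
R = ρL/A = (9.84×10^-8)(5.08)/(6.0683e-07) = 0.8238 Ω
R(464 °C) = 0.8238 × (1 + 0.0051×444) = 2.69 Ω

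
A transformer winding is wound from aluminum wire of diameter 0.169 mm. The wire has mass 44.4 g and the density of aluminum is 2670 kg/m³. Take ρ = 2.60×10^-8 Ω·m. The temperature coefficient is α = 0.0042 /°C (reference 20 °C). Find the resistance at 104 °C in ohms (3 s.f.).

1160 Ω

A = π(d/2)² = π(8.4500e-05 m)² = 2.2432e-08 m²
L = m/(density·A) = 0.0444/(2670×2.2432e-08) = 741.3 m
R = ρL/A = (2.60×10^-8)(741.3)/(2.2432e-08) = 859.2 Ω
R(104 °C) = 859.2 × (1 + 0.0042×84) = 1160 Ω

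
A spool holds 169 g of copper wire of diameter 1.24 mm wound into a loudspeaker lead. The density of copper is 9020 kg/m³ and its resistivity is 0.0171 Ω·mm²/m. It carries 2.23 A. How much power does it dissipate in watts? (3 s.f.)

ρ = 0.0171 Ω·mm²/m = 1.71×10^-8 Ω·m
A = π(d/2)² = π(6.2000e-04 m)² = 1.2076e-06 m²
L = m/(density·A) = 0.169/(9020×1.2076e-06) = 15.51 m
R = ρL/A = (1.71×10^-8)(15.51)/(1.2076e-06) = 0.2197 Ω
P = I²R = (2.23)² × 0.2197 = 1.09 W

1.09 W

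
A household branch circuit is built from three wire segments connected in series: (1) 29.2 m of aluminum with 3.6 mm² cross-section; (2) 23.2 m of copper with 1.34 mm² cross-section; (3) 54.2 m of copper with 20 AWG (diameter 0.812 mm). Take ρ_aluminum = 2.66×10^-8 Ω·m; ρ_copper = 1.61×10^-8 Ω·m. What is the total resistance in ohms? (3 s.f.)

Seg 1: A = 3.6 mm² = 3.600e-06 m²
R_1 = (2.66×10^-8)(29.2)/(3.600e-06) = 0.2158 Ω
Seg 2: A = 1.34 mm² = 1.340e-06 m²
R_2 = (1.61×10^-8)(23.2)/(1.340e-06) = 0.2787 Ω
Seg 3: A = π(0.812/2 mm)² = π(4.0600e-04 m)² = 5.178e-07 m²
R_3 = (1.61×10^-8)(54.2)/(5.178e-07) = 1.685 Ω
R_total = R_1 + R_2 + R_3 = 2.18 Ω

2.18 Ω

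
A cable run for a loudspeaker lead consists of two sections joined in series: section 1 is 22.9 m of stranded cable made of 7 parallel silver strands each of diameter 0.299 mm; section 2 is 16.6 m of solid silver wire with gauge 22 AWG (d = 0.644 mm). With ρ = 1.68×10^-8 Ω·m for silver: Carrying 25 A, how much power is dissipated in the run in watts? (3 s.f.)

Section 1: A_strand = π(1.4950e-04)² = 7.022e-08 m²; R₁ = ρL/(N·A_s) = (1.68×10^-8)(22.9)/(7×7.022e-08) = 0.7827 Ω
Section 2: A = π(0.644/2 mm)² = π(3.2200e-04 m)² = 3.257e-07 m²
R₂ = (1.68×10^-8)(16.6)/(3.257e-07) = 0.8562 Ω
R = R₁ + R₂ = 1.639 Ω
P = I²R = (25)² × 1.639 = 1020 W

1020 W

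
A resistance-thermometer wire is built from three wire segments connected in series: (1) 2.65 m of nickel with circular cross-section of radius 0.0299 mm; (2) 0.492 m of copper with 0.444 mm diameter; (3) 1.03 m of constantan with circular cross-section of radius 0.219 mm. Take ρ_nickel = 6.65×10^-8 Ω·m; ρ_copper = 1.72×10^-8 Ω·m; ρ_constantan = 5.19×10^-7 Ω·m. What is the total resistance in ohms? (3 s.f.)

66.3 Ω

Seg 1: A = πr² = π(2.9900e-05 m)² = 2.809e-09 m²
R_1 = (6.65×10^-8)(2.65)/(2.809e-09) = 62.74 Ω
Seg 2: A = π(d/2)² = π(2.2200e-04 m)² = 1.548e-07 m²
R_2 = (1.72×10^-8)(0.492)/(1.548e-07) = 0.05466 Ω
Seg 3: A = πr² = π(2.1900e-04 m)² = 1.507e-07 m²
R_3 = (5.19×10^-7)(1.03)/(1.507e-07) = 3.548 Ω
R_total = R_1 + R_2 + R_3 = 66.3 Ω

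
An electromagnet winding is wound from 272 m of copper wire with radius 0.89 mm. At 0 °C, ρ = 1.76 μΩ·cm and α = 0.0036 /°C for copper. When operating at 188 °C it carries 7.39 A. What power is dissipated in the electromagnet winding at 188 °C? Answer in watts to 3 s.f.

ρ = 1.76 μΩ·cm = 1.76×10^-8 Ω·m
A = πr² = π(8.9000e-04 m)² = 2.488e-06 m²
R₍0₎ = ρL/A = (1.76×10^-8)(272)/(2.488e-06) = 1.924 Ω
R₍188₎ = R₍0₎(1 + αΔT) = 1.924 × (1 + 0.0036×188) = 3.226 Ω
P = I²R = (7.39)² × 3.226 = 176 W

176 W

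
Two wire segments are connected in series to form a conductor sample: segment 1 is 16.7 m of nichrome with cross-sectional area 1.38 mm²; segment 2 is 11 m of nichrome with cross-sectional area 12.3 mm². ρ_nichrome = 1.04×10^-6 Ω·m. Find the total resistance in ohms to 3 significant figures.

13.5 Ω

Segment 1: A = 1.38 mm² = 1.380e-06 m²
R₁ = ρL/A = (1.04×10^-6)(16.7)/(1.380e-06) = 12.59 Ω
Segment 2: A = 12.3 mm² = 1.230e-05 m²
R₂ = (1.04×10^-6)(11)/(1.230e-05) = 0.9301 Ω
R = R₁ + R₂ = 13.5 Ω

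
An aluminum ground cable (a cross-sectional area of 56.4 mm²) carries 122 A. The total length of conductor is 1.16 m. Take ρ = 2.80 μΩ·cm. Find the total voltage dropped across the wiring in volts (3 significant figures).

0.0703 V

ρ = 2.80 μΩ·cm = 2.80×10^-8 Ω·m
A = 56.4 mm² = 5.640e-05 m²
R = ρL/A = (2.80×10^-8)(1.16)/(5.640e-05) = 5.759×10^-4 Ω
V = IR = 122 × 5.759×10^-4 = 0.0703 V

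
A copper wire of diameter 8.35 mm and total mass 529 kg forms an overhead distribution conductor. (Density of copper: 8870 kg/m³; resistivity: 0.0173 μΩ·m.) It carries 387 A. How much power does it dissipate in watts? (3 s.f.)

51500 W

ρ = 0.0173 μΩ·m = 1.73×10^-8 Ω·m
A = π(d/2)² = π(4.1750e-03 m)² = 5.4760e-05 m²
L = m/(density·A) = 529/(8870×5.4760e-05) = 1089 m
R = ρL/A = (1.73×10^-8)(1089)/(5.4760e-05) = 0.3441 Ω
P = I²R = (387)² × 0.3441 = 51500 W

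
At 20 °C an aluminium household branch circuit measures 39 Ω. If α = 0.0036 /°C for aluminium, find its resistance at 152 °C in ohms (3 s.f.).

ΔT = 152 − 20 = 132 °C
R = R₀(1 + αΔT) = 39 × (1 + 0.0036×132) = 39 × 1.475 = 57.5 Ω

57.5 Ω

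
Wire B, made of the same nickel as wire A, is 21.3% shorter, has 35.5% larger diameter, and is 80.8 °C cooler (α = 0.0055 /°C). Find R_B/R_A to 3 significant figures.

R ∝ ρL/d² with ρ ∝ (1+αΔT), so R_B/R_A = (1 − 21.3/100) × (1 + 35.5/100)⁻² × (1 − 0.0055×80.8)
= 0.787 × 0.5446 × 0.5556 = 0.238

0.238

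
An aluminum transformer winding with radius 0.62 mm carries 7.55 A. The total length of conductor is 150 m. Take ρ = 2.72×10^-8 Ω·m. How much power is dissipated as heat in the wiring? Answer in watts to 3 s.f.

A = πr² = π(6.2000e-04 m)² = 1.208e-06 m²
R = ρL/A = (2.72×10^-8)(150)/(1.208e-06) = 3.379 Ω
P = I²R = (7.55)² × 3.379 = 193 W

193 W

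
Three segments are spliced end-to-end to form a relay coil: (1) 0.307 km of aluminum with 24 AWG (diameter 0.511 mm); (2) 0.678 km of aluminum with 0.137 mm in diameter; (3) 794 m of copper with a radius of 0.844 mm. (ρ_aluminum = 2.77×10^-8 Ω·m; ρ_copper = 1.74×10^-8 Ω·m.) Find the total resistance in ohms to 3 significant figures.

1320 Ω

Seg 1: A = π(0.511/2 mm)² = π(2.5550e-04 m)² = 2.051e-07 m²
R_1 = (2.77×10^-8)(307)/(2.051e-07) = 41.47 Ω
Seg 2: A = π(d/2)² = π(6.8500e-05 m)² = 1.474e-08 m²
R_2 = (2.77×10^-8)(678)/(1.474e-08) = 1274 Ω
Seg 3: A = πr² = π(8.4400e-04 m)² = 2.238e-06 m²
R_3 = (1.74×10^-8)(794)/(2.238e-06) = 6.174 Ω
R_total = R_1 + R_2 + R_3 = 1320 Ω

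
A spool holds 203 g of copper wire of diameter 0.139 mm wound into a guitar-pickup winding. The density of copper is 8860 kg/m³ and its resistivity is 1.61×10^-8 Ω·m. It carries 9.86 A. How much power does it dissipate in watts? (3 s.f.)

1.56×10^5 W

A = π(d/2)² = π(6.9500e-05 m)² = 1.5175e-08 m²
L = m/(density·A) = 0.203/(8860×1.5175e-08) = 1510 m
R = ρL/A = (1.61×10^-8)(1510)/(1.5175e-08) = 1602 Ω
P = I²R = (9.86)² × 1602 = 1.56×10^5 W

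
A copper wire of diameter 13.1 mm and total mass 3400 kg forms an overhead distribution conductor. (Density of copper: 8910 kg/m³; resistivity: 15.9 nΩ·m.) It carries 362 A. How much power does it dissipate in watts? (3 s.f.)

ρ = 15.9 nΩ·m = 1.59×10^-8 Ω·m
A = π(d/2)² = π(6.5500e-03 m)² = 1.3478e-04 m²
L = m/(density·A) = 3400/(8910×1.3478e-04) = 2831 m
R = ρL/A = (1.59×10^-8)(2831)/(1.3478e-04) = 0.334 Ω
P = I²R = (362)² × 0.334 = 43800 W

43800 W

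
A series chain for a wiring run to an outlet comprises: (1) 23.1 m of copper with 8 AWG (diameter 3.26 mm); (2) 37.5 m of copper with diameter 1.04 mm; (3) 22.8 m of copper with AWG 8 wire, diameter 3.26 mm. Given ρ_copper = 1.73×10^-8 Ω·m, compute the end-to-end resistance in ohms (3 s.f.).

0.859 Ω

Seg 1: A = π(3.26/2 mm)² = π(1.6300e-03 m)² = 8.347e-06 m²
R_1 = (1.73×10^-8)(23.1)/(8.347e-06) = 0.04788 Ω
Seg 2: A = π(d/2)² = π(5.2000e-04 m)² = 8.495e-07 m²
R_2 = (1.73×10^-8)(37.5)/(8.495e-07) = 0.7637 Ω
Seg 3: A = π(3.26/2 mm)² = π(1.6300e-03 m)² = 8.347e-06 m²
R_3 = (1.73×10^-8)(22.8)/(8.347e-06) = 0.04726 Ω
R_total = R_1 + R_2 + R_3 = 0.859 Ω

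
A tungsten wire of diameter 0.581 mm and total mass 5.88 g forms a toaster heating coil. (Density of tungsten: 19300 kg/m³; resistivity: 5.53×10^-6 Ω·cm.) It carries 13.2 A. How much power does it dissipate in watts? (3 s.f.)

41.8 W

ρ = 5.53×10^-6 Ω·cm = 5.53×10^-8 Ω·m
A = π(d/2)² = π(2.9050e-04 m)² = 2.6512e-07 m²
L = m/(density·A) = 0.00588/(19300×2.6512e-07) = 1.149 m
R = ρL/A = (5.53×10^-8)(1.149)/(2.6512e-07) = 0.2397 Ω
P = I²R = (13.2)² × 0.2397 = 41.8 W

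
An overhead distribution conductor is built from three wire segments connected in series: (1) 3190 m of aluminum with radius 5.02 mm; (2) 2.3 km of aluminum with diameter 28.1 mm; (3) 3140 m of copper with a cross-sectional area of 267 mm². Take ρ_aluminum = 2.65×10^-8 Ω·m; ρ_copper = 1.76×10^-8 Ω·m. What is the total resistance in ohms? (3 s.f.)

1.37 Ω

Seg 1: A = πr² = π(5.0200e-03 m)² = 7.917e-05 m²
R_1 = (2.65×10^-8)(3190)/(7.917e-05) = 1.068 Ω
Seg 2: A = π(d/2)² = π(1.4050e-02 m)² = 6.202e-04 m²
R_2 = (2.65×10^-8)(2300)/(6.202e-04) = 0.09828 Ω
Seg 3: A = 267 mm² = 2.670e-04 m²
R_3 = (1.76×10^-8)(3140)/(2.670e-04) = 0.207 Ω
R_total = R_1 + R_2 + R_3 = 1.37 Ω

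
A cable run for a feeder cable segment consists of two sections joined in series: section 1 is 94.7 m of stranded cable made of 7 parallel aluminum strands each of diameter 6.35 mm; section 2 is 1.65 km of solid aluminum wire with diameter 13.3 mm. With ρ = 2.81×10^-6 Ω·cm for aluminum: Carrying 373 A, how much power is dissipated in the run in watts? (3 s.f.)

ρ = 2.81×10^-6 Ω·cm = 2.81×10^-8 Ω·m
Section 1: A_strand = π(3.1750e-03)² = 3.167e-05 m²; R₁ = ρL/(N·A_s) = (2.81×10^-8)(94.7)/(7×3.167e-05) = 0.012 Ω
Section 2: A = π(d/2)² = π(6.6500e-03 m)² = 1.389e-04 m²
R₂ = (2.81×10^-8)(1650)/(1.389e-04) = 0.3337 Ω
R = R₁ + R₂ = 0.3457 Ω
P = I²R = (373)² × 0.3457 = 48100 W

48100 W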